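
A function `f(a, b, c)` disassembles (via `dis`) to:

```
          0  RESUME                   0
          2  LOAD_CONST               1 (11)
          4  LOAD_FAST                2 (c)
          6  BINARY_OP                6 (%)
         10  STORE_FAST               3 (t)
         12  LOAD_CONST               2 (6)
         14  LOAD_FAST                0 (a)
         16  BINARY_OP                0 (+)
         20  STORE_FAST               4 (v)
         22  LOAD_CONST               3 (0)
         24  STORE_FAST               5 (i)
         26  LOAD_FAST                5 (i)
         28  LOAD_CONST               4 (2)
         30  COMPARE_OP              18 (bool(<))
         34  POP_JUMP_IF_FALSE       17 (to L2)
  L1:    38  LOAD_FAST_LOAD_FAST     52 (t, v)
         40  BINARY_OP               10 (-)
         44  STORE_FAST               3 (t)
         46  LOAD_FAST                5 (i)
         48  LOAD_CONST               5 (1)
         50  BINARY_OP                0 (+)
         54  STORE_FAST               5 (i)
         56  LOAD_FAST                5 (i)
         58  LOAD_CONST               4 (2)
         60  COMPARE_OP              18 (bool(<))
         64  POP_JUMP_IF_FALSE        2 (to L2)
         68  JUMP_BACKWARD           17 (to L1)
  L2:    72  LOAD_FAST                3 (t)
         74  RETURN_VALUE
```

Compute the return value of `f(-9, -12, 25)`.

17

LOAD_CONST → push 11. Stack: [11]
LOAD_FAST c → push 25. Stack: [11, 25]
BINARY_OP % → 11 % 25 = 11. Stack: [11]
STORE_FAST t → t=11. Stack: []
LOAD_CONST → push 6. Stack: [6]
LOAD_FAST a → push -9. Stack: [6, -9]
BINARY_OP + → 6 + -9 = -3. Stack: [-3]
STORE_FAST v → v=-3. Stack: []
LOAD_CONST → push 0. Stack: [0]
STORE_FAST i → i=0. Stack: []
LOAD_FAST i → push 0. Stack: [0]
LOAD_CONST → push 2. Stack: [0, 2]
COMPARE_OP bool(<) → 0 vs 2 = True. Stack: [True]
POP_JUMP_IF_FALSE → pop True; no jump. Stack: []
LOAD_FAST_LOAD_FAST t,v → push 11,-3. Stack: [11, -3]
BINARY_OP - → 11 - -3 = 14. Stack: [14]
STORE_FAST t → t=14. Stack: []
LOAD_FAST i → push 0. Stack: [0]
LOAD_CONST → push 1. Stack: [0, 1]
BINARY_OP + → 0 + 1 = 1. Stack: [1]
STORE_FAST i → i=1. Stack: []
LOAD_FAST i → push 1. Stack: [1]
LOAD_CONST → push 2. Stack: [1, 2]
COMPARE_OP bool(<) → 1 vs 2 = True. Stack: [True]
POP_JUMP_IF_FALSE → pop True; no jump. Stack: []
LOAD_FAST_LOAD_FAST t,v → push 14,-3. Stack: [14, -3]
BINARY_OP - → 14 - -3 = 17. Stack: [17]
STORE_FAST t → t=17. Stack: []
LOAD_FAST i → push 1. Stack: [1]
LOAD_CONST → push 1. Stack: [1, 1]
BINARY_OP + → 1 + 1 = 2. Stack: [2]
STORE_FAST i → i=2. Stack: []
LOAD_FAST i → push 2. Stack: [2]
LOAD_CONST → push 2. Stack: [2, 2]
COMPARE_OP bool(<) → 2 vs 2 = False. Stack: [False]
POP_JUMP_IF_FALSE → pop False; jump. Stack: []
LOAD_FAST t → push 17. Stack: [17]
RETURN_VALUE → return 17.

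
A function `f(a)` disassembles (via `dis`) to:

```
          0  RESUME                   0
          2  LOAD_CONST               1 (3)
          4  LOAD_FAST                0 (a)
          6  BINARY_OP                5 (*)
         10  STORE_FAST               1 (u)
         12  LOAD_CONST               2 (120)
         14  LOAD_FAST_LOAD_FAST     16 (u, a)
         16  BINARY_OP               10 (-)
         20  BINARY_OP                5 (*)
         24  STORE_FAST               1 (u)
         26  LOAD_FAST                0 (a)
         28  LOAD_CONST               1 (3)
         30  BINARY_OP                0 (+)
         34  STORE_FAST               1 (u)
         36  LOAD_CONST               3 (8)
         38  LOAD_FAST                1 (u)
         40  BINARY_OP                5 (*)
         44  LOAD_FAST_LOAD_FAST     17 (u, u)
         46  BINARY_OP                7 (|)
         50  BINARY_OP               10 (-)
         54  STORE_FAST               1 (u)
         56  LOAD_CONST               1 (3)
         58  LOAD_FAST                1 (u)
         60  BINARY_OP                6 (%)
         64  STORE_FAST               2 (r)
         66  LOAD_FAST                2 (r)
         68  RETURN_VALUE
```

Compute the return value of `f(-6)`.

LOAD_CONST → push 3. Stack: [3]
LOAD_FAST a → push -6. Stack: [3, -6]
BINARY_OP * → 3 * -6 = -18. Stack: [-18]
STORE_FAST u → u=-18. Stack: []
LOAD_CONST → push 120. Stack: [120]
LOAD_FAST_LOAD_FAST u,a → push -18,-6. Stack: [120, -18, -6]
BINARY_OP - → -18 - -6 = -12. Stack: [120, -12]
BINARY_OP * → 120 * -12 = -1440. Stack: [-1440]
STORE_FAST u → u=-1440. Stack: []
LOAD_FAST a → push -6. Stack: [-6]
LOAD_CONST → push 3. Stack: [-6, 3]
BINARY_OP + → -6 + 3 = -3. Stack: [-3]
STORE_FAST u → u=-3. Stack: []
LOAD_CONST → push 8. Stack: [8]
LOAD_FAST u → push -3. Stack: [8, -3]
BINARY_OP * → 8 * -3 = -24. Stack: [-24]
LOAD_FAST_LOAD_FAST u,u → push -3,-3. Stack: [-24, -3, -3]
BINARY_OP | → -3 | -3 = -3. Stack: [-24, -3]
BINARY_OP - → -24 - -3 = -21. Stack: [-21]
STORE_FAST u → u=-21. Stack: []
LOAD_CONST → push 3. Stack: [3]
LOAD_FAST u → push -21. Stack: [3, -21]
BINARY_OP % → 3 % -21 = -18. Stack: [-18]
STORE_FAST r → r=-18. Stack: []
LOAD_FAST r → push -18. Stack: [-18]
RETURN_VALUE → return -18.

-18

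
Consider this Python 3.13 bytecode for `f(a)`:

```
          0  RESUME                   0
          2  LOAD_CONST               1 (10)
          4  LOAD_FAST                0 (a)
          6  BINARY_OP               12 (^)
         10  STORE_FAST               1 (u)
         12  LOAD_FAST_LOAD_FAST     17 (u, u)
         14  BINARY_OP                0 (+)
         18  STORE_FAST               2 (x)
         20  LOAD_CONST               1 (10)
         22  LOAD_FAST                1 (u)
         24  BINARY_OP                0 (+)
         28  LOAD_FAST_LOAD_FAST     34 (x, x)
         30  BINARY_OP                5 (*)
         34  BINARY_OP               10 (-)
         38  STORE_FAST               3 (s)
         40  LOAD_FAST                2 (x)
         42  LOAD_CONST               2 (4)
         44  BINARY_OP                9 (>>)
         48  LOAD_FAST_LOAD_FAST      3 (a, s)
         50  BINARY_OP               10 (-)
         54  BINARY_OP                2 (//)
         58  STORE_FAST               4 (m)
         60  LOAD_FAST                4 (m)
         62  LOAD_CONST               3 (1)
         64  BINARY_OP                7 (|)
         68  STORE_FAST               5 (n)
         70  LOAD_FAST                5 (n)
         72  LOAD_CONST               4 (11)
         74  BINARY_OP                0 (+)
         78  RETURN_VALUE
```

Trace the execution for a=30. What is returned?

LOAD_CONST → push 10. Stack: [10]
LOAD_FAST a → push 30. Stack: [10, 30]
BINARY_OP ^ → 10 ^ 30 = 20. Stack: [20]
STORE_FAST u → u=20. Stack: []
LOAD_FAST_LOAD_FAST u,u → push 20,20. Stack: [20, 20]
BINARY_OP + → 20 + 20 = 40. Stack: [40]
STORE_FAST x → x=40. Stack: []
LOAD_CONST → push 10. Stack: [10]
LOAD_FAST u → push 20. Stack: [10, 20]
BINARY_OP + → 10 + 20 = 30. Stack: [30]
LOAD_FAST_LOAD_FAST x,x → push 40,40. Stack: [30, 40, 40]
BINARY_OP * → 40 * 40 = 1600. Stack: [30, 1600]
BINARY_OP - → 30 - 1600 = -1570. Stack: [-1570]
STORE_FAST s → s=-1570. Stack: []
LOAD_FAST x → push 40. Stack: [40]
LOAD_CONST → push 4. Stack: [40, 4]
BINARY_OP >> → 40 >> 4 = 2. Stack: [2]
LOAD_FAST_LOAD_FAST a,s → push 30,-1570. Stack: [2, 30, -1570]
BINARY_OP - → 30 - -1570 = 1600. Stack: [2, 1600]
BINARY_OP // → 2 // 1600 = 0. Stack: [0]
STORE_FAST m → m=0. Stack: []
LOAD_FAST m → push 0. Stack: [0]
LOAD_CONST → push 1. Stack: [0, 1]
BINARY_OP | → 0 | 1 = 1. Stack: [1]
STORE_FAST n → n=1. Stack: []
LOAD_FAST n → push 1. Stack: [1]
LOAD_CONST → push 11. Stack: [1, 11]
BINARY_OP + → 1 + 11 = 12. Stack: [12]
RETURN_VALUE → return 12.

12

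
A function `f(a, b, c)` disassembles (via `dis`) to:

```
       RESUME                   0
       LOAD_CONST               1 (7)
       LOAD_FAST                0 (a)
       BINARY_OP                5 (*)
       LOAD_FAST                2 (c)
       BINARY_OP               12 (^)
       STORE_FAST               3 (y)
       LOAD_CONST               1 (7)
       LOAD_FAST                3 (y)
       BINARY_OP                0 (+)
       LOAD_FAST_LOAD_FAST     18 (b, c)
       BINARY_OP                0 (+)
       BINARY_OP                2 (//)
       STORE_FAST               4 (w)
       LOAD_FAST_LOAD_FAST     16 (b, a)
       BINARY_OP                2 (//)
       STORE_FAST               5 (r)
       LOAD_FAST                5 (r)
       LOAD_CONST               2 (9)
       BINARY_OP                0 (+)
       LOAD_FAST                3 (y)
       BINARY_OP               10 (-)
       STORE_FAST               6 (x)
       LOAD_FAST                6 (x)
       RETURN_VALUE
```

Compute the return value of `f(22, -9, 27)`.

-121

LOAD_CONST → push 7. Stack: [7]
LOAD_FAST a → push 22. Stack: [7, 22]
BINARY_OP * → 7 * 22 = 154. Stack: [154]
LOAD_FAST c → push 27. Stack: [154, 27]
BINARY_OP ^ → 154 ^ 27 = 129. Stack: [129]
STORE_FAST y → y=129. Stack: []
LOAD_CONST → push 7. Stack: [7]
LOAD_FAST y → push 129. Stack: [7, 129]
BINARY_OP + → 7 + 129 = 136. Stack: [136]
LOAD_FAST_LOAD_FAST b,c → push -9,27. Stack: [136, -9, 27]
BINARY_OP + → -9 + 27 = 18. Stack: [136, 18]
BINARY_OP // → 136 // 18 = 7. Stack: [7]
STORE_FAST w → w=7. Stack: []
LOAD_FAST_LOAD_FAST b,a → push -9,22. Stack: [-9, 22]
BINARY_OP // → -9 // 22 = -1. Stack: [-1]
STORE_FAST r → r=-1. Stack: []
LOAD_FAST r → push -1. Stack: [-1]
LOAD_CONST → push 9. Stack: [-1, 9]
BINARY_OP + → -1 + 9 = 8. Stack: [8]
LOAD_FAST y → push 129. Stack: [8, 129]
BINARY_OP - → 8 - 129 = -121. Stack: [-121]
STORE_FAST x → x=-121. Stack: []
LOAD_FAST x → push -121. Stack: [-121]
RETURN_VALUE → return -121.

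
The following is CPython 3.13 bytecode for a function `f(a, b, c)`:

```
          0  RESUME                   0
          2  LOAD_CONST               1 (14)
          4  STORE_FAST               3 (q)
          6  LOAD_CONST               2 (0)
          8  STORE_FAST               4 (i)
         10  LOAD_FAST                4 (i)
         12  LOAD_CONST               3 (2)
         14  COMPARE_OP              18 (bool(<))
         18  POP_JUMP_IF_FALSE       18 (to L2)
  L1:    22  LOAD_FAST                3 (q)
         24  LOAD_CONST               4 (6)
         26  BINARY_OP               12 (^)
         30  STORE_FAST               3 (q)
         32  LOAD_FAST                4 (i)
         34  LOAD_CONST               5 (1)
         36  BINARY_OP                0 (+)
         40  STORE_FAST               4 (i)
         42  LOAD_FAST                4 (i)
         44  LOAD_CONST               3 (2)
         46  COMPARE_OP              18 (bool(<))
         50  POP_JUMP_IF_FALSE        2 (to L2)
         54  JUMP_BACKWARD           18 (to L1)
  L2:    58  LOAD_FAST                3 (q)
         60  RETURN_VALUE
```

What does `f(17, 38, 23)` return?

LOAD_CONST → push 14. Stack: [14]
STORE_FAST q → q=14. Stack: []
LOAD_CONST → push 0. Stack: [0]
STORE_FAST i → i=0. Stack: []
LOAD_FAST i → push 0. Stack: [0]
LOAD_CONST → push 2. Stack: [0, 2]
COMPARE_OP bool(<) → 0 vs 2 = True. Stack: [True]
POP_JUMP_IF_FALSE → pop True; no jump. Stack: []
LOAD_FAST q → push 14. Stack: [14]
LOAD_CONST → push 6. Stack: [14, 6]
BINARY_OP ^ → 14 ^ 6 = 8. Stack: [8]
STORE_FAST q → q=8. Stack: []
LOAD_FAST i → push 0. Stack: [0]
LOAD_CONST → push 1. Stack: [0, 1]
BINARY_OP + → 0 + 1 = 1. Stack: [1]
STORE_FAST i → i=1. Stack: []
LOAD_FAST i → push 1. Stack: [1]
LOAD_CONST → push 2. Stack: [1, 2]
COMPARE_OP bool(<) → 1 vs 2 = True. Stack: [True]
POP_JUMP_IF_FALSE → pop True; no jump. Stack: []
LOAD_FAST q → push 8. Stack: [8]
LOAD_CONST → push 6. Stack: [8, 6]
BINARY_OP ^ → 8 ^ 6 = 14. Stack: [14]
STORE_FAST q → q=14. Stack: []
LOAD_FAST i → push 1. Stack: [1]
LOAD_CONST → push 1. Stack: [1, 1]
BINARY_OP + → 1 + 1 = 2. Stack: [2]
STORE_FAST i → i=2. Stack: []
LOAD_FAST i → push 2. Stack: [2]
LOAD_CONST → push 2. Stack: [2, 2]
COMPARE_OP bool(<) → 2 vs 2 = False. Stack: [False]
POP_JUMP_IF_FALSE → pop False; jump. Stack: []
LOAD_FAST q → push 14. Stack: [14]
RETURN_VALUE → return 14.

14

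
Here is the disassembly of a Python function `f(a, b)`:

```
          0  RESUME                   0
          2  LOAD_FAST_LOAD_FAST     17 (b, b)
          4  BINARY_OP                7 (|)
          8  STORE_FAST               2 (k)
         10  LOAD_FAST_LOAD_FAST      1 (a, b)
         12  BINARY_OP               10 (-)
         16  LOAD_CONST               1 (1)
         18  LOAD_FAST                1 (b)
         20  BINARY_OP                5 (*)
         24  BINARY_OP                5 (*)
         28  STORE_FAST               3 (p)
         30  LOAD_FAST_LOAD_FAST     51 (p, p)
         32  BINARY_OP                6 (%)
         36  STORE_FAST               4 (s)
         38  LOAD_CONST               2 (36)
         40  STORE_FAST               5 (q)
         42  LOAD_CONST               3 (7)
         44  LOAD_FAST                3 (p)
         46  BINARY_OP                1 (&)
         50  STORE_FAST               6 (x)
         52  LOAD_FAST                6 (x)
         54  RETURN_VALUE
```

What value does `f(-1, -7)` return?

LOAD_FAST_LOAD_FAST b,b → push -7,-7. Stack: [-7, -7]
BINARY_OP | → -7 | -7 = -7. Stack: [-7]
STORE_FAST k → k=-7. Stack: []
LOAD_FAST_LOAD_FAST a,b → push -1,-7. Stack: [-1, -7]
BINARY_OP - → -1 - -7 = 6. Stack: [6]
LOAD_CONST → push 1. Stack: [6, 1]
LOAD_FAST b → push -7. Stack: [6, 1, -7]
BINARY_OP * → 1 * -7 = -7. Stack: [6, -7]
BINARY_OP * → 6 * -7 = -42. Stack: [-42]
STORE_FAST p → p=-42. Stack: []
LOAD_FAST_LOAD_FAST p,p → push -42,-42. Stack: [-42, -42]
BINARY_OP % → -42 % -42 = 0. Stack: [0]
STORE_FAST s → s=0. Stack: []
LOAD_CONST → push 36. Stack: [36]
STORE_FAST q → q=36. Stack: []
LOAD_CONST → push 7. Stack: [7]
LOAD_FAST p → push -42. Stack: [7, -42]
BINARY_OP & → 7 & -42 = 6. Stack: [6]
STORE_FAST x → x=6. Stack: []
LOAD_FAST x → push 6. Stack: [6]
RETURN_VALUE → return 6.

6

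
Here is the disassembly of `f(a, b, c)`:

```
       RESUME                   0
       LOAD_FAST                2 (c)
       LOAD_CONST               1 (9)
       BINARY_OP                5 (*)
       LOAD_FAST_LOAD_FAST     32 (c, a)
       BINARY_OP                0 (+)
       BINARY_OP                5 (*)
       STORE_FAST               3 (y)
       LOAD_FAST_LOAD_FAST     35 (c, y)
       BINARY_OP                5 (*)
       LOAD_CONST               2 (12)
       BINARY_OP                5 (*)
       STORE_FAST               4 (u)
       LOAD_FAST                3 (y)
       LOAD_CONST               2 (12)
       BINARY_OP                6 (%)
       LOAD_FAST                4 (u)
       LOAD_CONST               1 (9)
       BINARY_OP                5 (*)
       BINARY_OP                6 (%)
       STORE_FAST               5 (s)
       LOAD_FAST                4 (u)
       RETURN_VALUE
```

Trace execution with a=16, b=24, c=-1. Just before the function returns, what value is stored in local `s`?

LOAD_FAST c → push -1. Stack: [-1]
LOAD_CONST → push 9. Stack: [-1, 9]
BINARY_OP * → -1 * 9 = -9. Stack: [-9]
LOAD_FAST_LOAD_FAST c,a → push -1,16. Stack: [-9, -1, 16]
BINARY_OP + → -1 + 16 = 15. Stack: [-9, 15]
BINARY_OP * → -9 * 15 = -135. Stack: [-135]
STORE_FAST y → y=-135. Stack: []
LOAD_FAST_LOAD_FAST c,y → push -1,-135. Stack: [-1, -135]
BINARY_OP * → -1 * -135 = 135. Stack: [135]
LOAD_CONST → push 12. Stack: [135, 12]
BINARY_OP * → 135 * 12 = 1620. Stack: [1620]
STORE_FAST u → u=1620. Stack: []
LOAD_FAST y → push -135. Stack: [-135]
LOAD_CONST → push 12. Stack: [-135, 12]
BINARY_OP % → -135 % 12 = 9. Stack: [9]
LOAD_FAST u → push 1620. Stack: [9, 1620]
LOAD_CONST → push 9. Stack: [9, 1620, 9]
BINARY_OP * → 1620 * 9 = 14580. Stack: [9, 14580]
BINARY_OP % → 9 % 14580 = 9. Stack: [9]
STORE_FAST s → s=9. Stack: []
LOAD_FAST u → push 1620. Stack: [1620]
RETURN_VALUE → return 1620.

9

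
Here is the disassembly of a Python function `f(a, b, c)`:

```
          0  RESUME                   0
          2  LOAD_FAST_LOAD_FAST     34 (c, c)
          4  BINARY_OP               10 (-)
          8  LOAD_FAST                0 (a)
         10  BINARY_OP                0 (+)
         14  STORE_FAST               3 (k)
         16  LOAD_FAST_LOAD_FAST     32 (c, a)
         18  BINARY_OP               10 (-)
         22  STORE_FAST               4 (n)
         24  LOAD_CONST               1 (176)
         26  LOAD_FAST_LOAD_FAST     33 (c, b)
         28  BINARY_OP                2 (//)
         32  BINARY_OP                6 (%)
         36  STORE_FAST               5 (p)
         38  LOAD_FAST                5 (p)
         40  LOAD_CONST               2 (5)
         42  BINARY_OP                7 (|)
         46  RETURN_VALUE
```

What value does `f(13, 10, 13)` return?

LOAD_FAST_LOAD_FAST c,c → push 13,13. Stack: [13, 13]
BINARY_OP - → 13 - 13 = 0. Stack: [0]
LOAD_FAST a → push 13. Stack: [0, 13]
BINARY_OP + → 0 + 13 = 13. Stack: [13]
STORE_FAST k → k=13. Stack: []
LOAD_FAST_LOAD_FAST c,a → push 13,13. Stack: [13, 13]
BINARY_OP - → 13 - 13 = 0. Stack: [0]
STORE_FAST n → n=0. Stack: []
LOAD_CONST → push 176. Stack: [176]
LOAD_FAST_LOAD_FAST c,b → push 13,10. Stack: [176, 13, 10]
BINARY_OP // → 13 // 10 = 1. Stack: [176, 1]
BINARY_OP % → 176 % 1 = 0. Stack: [0]
STORE_FAST p → p=0. Stack: []
LOAD_FAST p → push 0. Stack: [0]
LOAD_CONST → push 5. Stack: [0, 5]
BINARY_OP | → 0 | 5 = 5. Stack: [5]
RETURN_VALUE → return 5.

5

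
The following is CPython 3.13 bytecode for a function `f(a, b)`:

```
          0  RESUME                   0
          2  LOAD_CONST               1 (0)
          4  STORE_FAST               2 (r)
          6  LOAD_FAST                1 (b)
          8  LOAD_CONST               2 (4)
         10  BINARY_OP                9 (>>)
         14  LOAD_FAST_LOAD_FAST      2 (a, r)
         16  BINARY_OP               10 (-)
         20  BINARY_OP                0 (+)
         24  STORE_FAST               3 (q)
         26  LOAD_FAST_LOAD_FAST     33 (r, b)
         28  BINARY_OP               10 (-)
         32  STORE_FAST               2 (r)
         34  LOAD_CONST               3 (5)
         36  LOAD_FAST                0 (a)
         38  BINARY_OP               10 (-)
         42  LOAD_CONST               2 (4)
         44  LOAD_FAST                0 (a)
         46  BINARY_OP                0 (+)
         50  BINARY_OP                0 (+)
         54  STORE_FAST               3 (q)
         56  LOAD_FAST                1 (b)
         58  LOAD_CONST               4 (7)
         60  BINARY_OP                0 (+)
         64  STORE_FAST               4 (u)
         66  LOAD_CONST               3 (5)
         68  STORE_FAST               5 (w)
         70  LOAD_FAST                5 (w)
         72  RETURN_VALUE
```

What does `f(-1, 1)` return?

5

LOAD_CONST → push 0. Stack: [0]
STORE_FAST r → r=0. Stack: []
LOAD_FAST b → push 1. Stack: [1]
LOAD_CONST → push 4. Stack: [1, 4]
BINARY_OP >> → 1 >> 4 = 0. Stack: [0]
LOAD_FAST_LOAD_FAST a,r → push -1,0. Stack: [0, -1, 0]
BINARY_OP - → -1 - 0 = -1. Stack: [0, -1]
BINARY_OP + → 0 + -1 = -1. Stack: [-1]
STORE_FAST q → q=-1. Stack: []
LOAD_FAST_LOAD_FAST r,b → push 0,1. Stack: [0, 1]
BINARY_OP - → 0 - 1 = -1. Stack: [-1]
STORE_FAST r → r=-1. Stack: []
LOAD_CONST → push 5. Stack: [5]
LOAD_FAST a → push -1. Stack: [5, -1]
BINARY_OP - → 5 - -1 = 6. Stack: [6]
LOAD_CONST → push 4. Stack: [6, 4]
LOAD_FAST a → push -1. Stack: [6, 4, -1]
BINARY_OP + → 4 + -1 = 3. Stack: [6, 3]
BINARY_OP + → 6 + 3 = 9. Stack: [9]
STORE_FAST q → q=9. Stack: []
LOAD_FAST b → push 1. Stack: [1]
LOAD_CONST → push 7. Stack: [1, 7]
BINARY_OP + → 1 + 7 = 8. Stack: [8]
STORE_FAST u → u=8. Stack: []
LOAD_CONST → push 5. Stack: [5]
STORE_FAST w → w=5. Stack: []
LOAD_FAST w → push 5. Stack: [5]
RETURN_VALUE → return 5.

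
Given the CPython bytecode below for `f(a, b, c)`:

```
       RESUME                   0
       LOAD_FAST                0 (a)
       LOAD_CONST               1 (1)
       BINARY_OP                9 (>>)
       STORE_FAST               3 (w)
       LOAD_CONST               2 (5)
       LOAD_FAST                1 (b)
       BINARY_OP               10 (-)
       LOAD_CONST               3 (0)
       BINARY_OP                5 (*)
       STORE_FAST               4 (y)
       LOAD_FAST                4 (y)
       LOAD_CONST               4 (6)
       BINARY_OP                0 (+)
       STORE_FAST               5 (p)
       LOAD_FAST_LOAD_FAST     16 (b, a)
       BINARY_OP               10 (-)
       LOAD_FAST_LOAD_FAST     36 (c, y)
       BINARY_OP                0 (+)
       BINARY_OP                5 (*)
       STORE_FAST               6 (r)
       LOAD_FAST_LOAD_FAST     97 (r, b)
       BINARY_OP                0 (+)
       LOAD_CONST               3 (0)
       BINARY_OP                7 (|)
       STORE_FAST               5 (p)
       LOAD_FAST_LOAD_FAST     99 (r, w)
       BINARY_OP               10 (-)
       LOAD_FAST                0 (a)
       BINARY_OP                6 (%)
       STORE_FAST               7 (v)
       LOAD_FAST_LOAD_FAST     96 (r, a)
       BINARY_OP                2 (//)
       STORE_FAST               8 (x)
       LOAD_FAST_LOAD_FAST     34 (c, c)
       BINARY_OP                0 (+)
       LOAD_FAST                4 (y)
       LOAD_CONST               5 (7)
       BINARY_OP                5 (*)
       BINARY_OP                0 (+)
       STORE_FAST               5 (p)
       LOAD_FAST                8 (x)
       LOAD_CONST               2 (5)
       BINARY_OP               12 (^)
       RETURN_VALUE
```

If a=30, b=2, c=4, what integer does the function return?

-7

LOAD_FAST a → push 30. Stack: [30]
LOAD_CONST → push 1. Stack: [30, 1]
BINARY_OP >> → 30 >> 1 = 15. Stack: [15]
STORE_FAST w → w=15. Stack: []
LOAD_CONST → push 5. Stack: [5]
LOAD_FAST b → push 2. Stack: [5, 2]
BINARY_OP - → 5 - 2 = 3. Stack: [3]
LOAD_CONST → push 0. Stack: [3, 0]
BINARY_OP * → 3 * 0 = 0. Stack: [0]
STORE_FAST y → y=0. Stack: []
LOAD_FAST y → push 0. Stack: [0]
LOAD_CONST → push 6. Stack: [0, 6]
BINARY_OP + → 0 + 6 = 6. Stack: [6]
STORE_FAST p → p=6. Stack: []
LOAD_FAST_LOAD_FAST b,a → push 2,30. Stack: [2, 30]
BINARY_OP - → 2 - 30 = -28. Stack: [-28]
LOAD_FAST_LOAD_FAST c,y → push 4,0. Stack: [-28, 4, 0]
BINARY_OP + → 4 + 0 = 4. Stack: [-28, 4]
BINARY_OP * → -28 * 4 = -112. Stack: [-112]
STORE_FAST r → r=-112. Stack: []
LOAD_FAST_LOAD_FAST r,b → push -112,2. Stack: [-112, 2]
BINARY_OP + → -112 + 2 = -110. Stack: [-110]
LOAD_CONST → push 0. Stack: [-110, 0]
BINARY_OP | → -110 | 0 = -110. Stack: [-110]
STORE_FAST p → p=-110. Stack: []
LOAD_FAST_LOAD_FAST r,w → push -112,15. Stack: [-112, 15]
BINARY_OP - → -112 - 15 = -127. Stack: [-127]
LOAD_FAST a → push 30. Stack: [-127, 30]
BINARY_OP % → -127 % 30 = 23. Stack: [23]
STORE_FAST v → v=23. Stack: []
LOAD_FAST_LOAD_FAST r,a → push -112,30. Stack: [-112, 30]
BINARY_OP // → -112 // 30 = -4. Stack: [-4]
STORE_FAST x → x=-4. Stack: []
LOAD_FAST_LOAD_FAST c,c → push 4,4. Stack: [4, 4]
BINARY_OP + → 4 + 4 = 8. Stack: [8]
LOAD_FAST y → push 0. Stack: [8, 0]
LOAD_CONST → push 7. Stack: [8, 0, 7]
BINARY_OP * → 0 * 7 = 0. Stack: [8, 0]
BINARY_OP + → 8 + 0 = 8. Stack: [8]
STORE_FAST p → p=8. Stack: []
LOAD_FAST x → push -4. Stack: [-4]
LOAD_CONST → push 5. Stack: [-4, 5]
BINARY_OP ^ → -4 ^ 5 = -7. Stack: [-7]
RETURN_VALUE → return -7.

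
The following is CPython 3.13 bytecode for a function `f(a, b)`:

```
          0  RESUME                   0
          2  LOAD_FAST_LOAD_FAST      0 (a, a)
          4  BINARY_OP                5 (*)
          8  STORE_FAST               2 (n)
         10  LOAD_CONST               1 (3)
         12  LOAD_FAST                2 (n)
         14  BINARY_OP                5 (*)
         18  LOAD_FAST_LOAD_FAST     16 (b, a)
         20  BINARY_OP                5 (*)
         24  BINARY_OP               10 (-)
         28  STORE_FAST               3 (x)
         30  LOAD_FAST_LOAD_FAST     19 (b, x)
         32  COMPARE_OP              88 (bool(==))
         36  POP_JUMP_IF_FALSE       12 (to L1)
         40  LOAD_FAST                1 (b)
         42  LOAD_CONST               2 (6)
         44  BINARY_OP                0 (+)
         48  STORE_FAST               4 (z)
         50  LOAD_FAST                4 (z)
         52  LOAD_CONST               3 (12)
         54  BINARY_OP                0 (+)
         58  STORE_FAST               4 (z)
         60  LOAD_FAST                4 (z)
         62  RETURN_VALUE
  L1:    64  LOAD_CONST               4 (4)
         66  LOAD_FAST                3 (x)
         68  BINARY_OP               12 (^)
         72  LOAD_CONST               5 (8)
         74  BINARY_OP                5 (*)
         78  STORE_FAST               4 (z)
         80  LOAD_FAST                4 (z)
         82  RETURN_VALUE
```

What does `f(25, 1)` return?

LOAD_FAST_LOAD_FAST a,a → push 25,25. Stack: [25, 25]
BINARY_OP * → 25 * 25 = 625. Stack: [625]
STORE_FAST n → n=625. Stack: []
LOAD_CONST → push 3. Stack: [3]
LOAD_FAST n → push 625. Stack: [3, 625]
BINARY_OP * → 3 * 625 = 1875. Stack: [1875]
LOAD_FAST_LOAD_FAST b,a → push 1,25. Stack: [1875, 1, 25]
BINARY_OP * → 1 * 25 = 25. Stack: [1875, 25]
BINARY_OP - → 1875 - 25 = 1850. Stack: [1850]
STORE_FAST x → x=1850. Stack: []
LOAD_FAST_LOAD_FAST b,x → push 1,1850. Stack: [1, 1850]
COMPARE_OP bool(==) → 1 vs 1850 = False. Stack: [False]
POP_JUMP_IF_FALSE → pop False; jump. Stack: []
LOAD_CONST → push 4. Stack: [4]
LOAD_FAST x → push 1850. Stack: [4, 1850]
BINARY_OP ^ → 4 ^ 1850 = 1854. Stack: [1854]
LOAD_CONST → push 8. Stack: [1854, 8]
BINARY_OP * → 1854 * 8 = 14832. Stack: [14832]
STORE_FAST z → z=14832. Stack: []
LOAD_FAST z → push 14832. Stack: [14832]
RETURN_VALUE → return 14832.

14832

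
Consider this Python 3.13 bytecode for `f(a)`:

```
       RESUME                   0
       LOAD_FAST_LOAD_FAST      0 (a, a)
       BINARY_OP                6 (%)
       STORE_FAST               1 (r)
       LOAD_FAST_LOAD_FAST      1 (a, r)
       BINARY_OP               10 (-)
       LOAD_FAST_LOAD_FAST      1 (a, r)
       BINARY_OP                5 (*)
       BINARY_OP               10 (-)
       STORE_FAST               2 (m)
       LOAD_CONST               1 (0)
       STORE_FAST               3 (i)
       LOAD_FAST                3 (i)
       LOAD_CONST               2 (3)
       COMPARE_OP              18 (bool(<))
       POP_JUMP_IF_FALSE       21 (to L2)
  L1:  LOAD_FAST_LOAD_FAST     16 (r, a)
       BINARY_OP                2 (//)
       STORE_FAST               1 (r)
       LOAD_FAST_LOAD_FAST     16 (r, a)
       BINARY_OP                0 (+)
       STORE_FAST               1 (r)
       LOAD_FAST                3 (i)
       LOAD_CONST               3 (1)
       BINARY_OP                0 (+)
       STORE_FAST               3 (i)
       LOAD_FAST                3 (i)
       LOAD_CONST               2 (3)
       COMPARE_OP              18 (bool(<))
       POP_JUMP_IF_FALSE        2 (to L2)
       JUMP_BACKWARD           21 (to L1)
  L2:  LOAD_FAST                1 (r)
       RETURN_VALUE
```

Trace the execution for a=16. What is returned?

17

LOAD_FAST_LOAD_FAST a,a → push 16,16. Stack: [16, 16]
BINARY_OP % → 16 % 16 = 0. Stack: [0]
STORE_FAST r → r=0. Stack: []
LOAD_FAST_LOAD_FAST a,r → push 16,0. Stack: [16, 0]
BINARY_OP - → 16 - 0 = 16. Stack: [16]
LOAD_FAST_LOAD_FAST a,r → push 16,0. Stack: [16, 16, 0]
BINARY_OP * → 16 * 0 = 0. Stack: [16, 0]
BINARY_OP - → 16 - 0 = 16. Stack: [16]
STORE_FAST m → m=16. Stack: []
LOAD_CONST → push 0. Stack: [0]
STORE_FAST i → i=0. Stack: []
LOAD_FAST i → push 0. Stack: [0]
LOAD_CONST → push 3. Stack: [0, 3]
COMPARE_OP bool(<) → 0 vs 3 = True. Stack: [True]
POP_JUMP_IF_FALSE → pop True; no jump. Stack: []
LOAD_FAST_LOAD_FAST r,a → push 0,16. Stack: [0, 16]
BINARY_OP // → 0 // 16 = 0. Stack: [0]
STORE_FAST r → r=0. Stack: []
LOAD_FAST_LOAD_FAST r,a → push 0,16. Stack: [0, 16]
BINARY_OP + → 0 + 16 = 16. Stack: [16]
STORE_FAST r → r=16. Stack: []
LOAD_FAST i → push 0. Stack: [0]
LOAD_CONST → push 1. Stack: [0, 1]
BINARY_OP + → 0 + 1 = 1. Stack: [1]
STORE_FAST i → i=1. Stack: []
LOAD_FAST i → push 1. Stack: [1]
LOAD_CONST → push 3. Stack: [1, 3]
COMPARE_OP bool(<) → 1 vs 3 = True. Stack: [True]
POP_JUMP_IF_FALSE → pop True; no jump. Stack: []
LOAD_FAST_LOAD_FAST r,a → push 16,16. Stack: [16, 16]
BINARY_OP // → 16 // 16 = 1. Stack: [1]
STORE_FAST r → r=1. Stack: []
LOAD_FAST_LOAD_FAST r,a → push 1,16. Stack: [1, 16]
BINARY_OP + → 1 + 16 = 17. Stack: [17]
STORE_FAST r → r=17. Stack: []
LOAD_FAST i → push 1. Stack: [1]
LOAD_CONST → push 1. Stack: [1, 1]
BINARY_OP + → 1 + 1 = 2. Stack: [2]
STORE_FAST i → i=2. Stack: []
LOAD_FAST i → push 2. Stack: [2]
LOAD_CONST → push 3. Stack: [2, 3]
COMPARE_OP bool(<) → 2 vs 3 = True. Stack: [True]
POP_JUMP_IF_FALSE → pop True; no jump. Stack: []
LOAD_FAST_LOAD_FAST r,a → push 17,16. Stack: [17, 16]
BINARY_OP // → 17 // 16 = 1. Stack: [1]
STORE_FAST r → r=1. Stack: []
LOAD_FAST_LOAD_FAST r,a → push 1,16. Stack: [1, 16]
BINARY_OP + → 1 + 16 = 17. Stack: [17]
STORE_FAST r → r=17. Stack: []
LOAD_FAST i → push 2. Stack: [2]
LOAD_CONST → push 1. Stack: [2, 1]
BINARY_OP + → 2 + 1 = 3. Stack: [3]
STORE_FAST i → i=3. Stack: []
LOAD_FAST i → push 3. Stack: [3]
LOAD_CONST → push 3. Stack: [3, 3]
COMPARE_OP bool(<) → 3 vs 3 = False. Stack: [False]
POP_JUMP_IF_FALSE → pop False; jump. Stack: []
LOAD_FAST r → push 17. Stack: [17]
RETURN_VALUE → return 17.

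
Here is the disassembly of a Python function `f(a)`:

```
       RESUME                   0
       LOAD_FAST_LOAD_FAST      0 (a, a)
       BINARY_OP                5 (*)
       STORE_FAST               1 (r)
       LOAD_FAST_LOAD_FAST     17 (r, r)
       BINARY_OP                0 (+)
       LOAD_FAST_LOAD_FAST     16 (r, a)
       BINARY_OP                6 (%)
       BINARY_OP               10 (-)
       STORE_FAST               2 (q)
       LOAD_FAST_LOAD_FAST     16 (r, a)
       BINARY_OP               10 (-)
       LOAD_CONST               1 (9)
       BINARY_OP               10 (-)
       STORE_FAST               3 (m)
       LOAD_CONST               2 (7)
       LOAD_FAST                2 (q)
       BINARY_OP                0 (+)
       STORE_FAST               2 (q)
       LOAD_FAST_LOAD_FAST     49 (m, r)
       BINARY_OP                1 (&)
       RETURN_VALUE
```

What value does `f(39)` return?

1473

LOAD_FAST_LOAD_FAST a,a → push 39,39. Stack: [39, 39]
BINARY_OP * → 39 * 39 = 1521. Stack: [1521]
STORE_FAST r → r=1521. Stack: []
LOAD_FAST_LOAD_FAST r,r → push 1521,1521. Stack: [1521, 1521]
BINARY_OP + → 1521 + 1521 = 3042. Stack: [3042]
LOAD_FAST_LOAD_FAST r,a → push 1521,39. Stack: [3042, 1521, 39]
BINARY_OP % → 1521 % 39 = 0. Stack: [3042, 0]
BINARY_OP - → 3042 - 0 = 3042. Stack: [3042]
STORE_FAST q → q=3042. Stack: []
LOAD_FAST_LOAD_FAST r,a → push 1521,39. Stack: [1521, 39]
BINARY_OP - → 1521 - 39 = 1482. Stack: [1482]
LOAD_CONST → push 9. Stack: [1482, 9]
BINARY_OP - → 1482 - 9 = 1473. Stack: [1473]
STORE_FAST m → m=1473. Stack: []
LOAD_CONST → push 7. Stack: [7]
LOAD_FAST q → push 3042. Stack: [7, 3042]
BINARY_OP + → 7 + 3042 = 3049. Stack: [3049]
STORE_FAST q → q=3049. Stack: []
LOAD_FAST_LOAD_FAST m,r → push 1473,1521. Stack: [1473, 1521]
BINARY_OP & → 1473 & 1521 = 1473. Stack: [1473]
RETURN_VALUE → return 1473.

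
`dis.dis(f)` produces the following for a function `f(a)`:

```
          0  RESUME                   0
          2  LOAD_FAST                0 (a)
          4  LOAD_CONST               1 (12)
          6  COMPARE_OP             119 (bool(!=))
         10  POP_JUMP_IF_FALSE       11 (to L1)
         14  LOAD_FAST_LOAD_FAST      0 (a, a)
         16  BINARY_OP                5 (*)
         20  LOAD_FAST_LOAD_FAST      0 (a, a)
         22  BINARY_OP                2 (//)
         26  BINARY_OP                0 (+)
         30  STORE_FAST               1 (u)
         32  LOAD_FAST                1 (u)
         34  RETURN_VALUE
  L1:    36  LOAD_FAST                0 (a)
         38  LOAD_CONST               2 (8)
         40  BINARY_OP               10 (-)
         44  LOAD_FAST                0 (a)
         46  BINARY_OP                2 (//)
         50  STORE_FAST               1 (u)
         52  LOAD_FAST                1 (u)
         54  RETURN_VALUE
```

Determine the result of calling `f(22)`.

485

LOAD_FAST a → push 22. Stack: [22]
LOAD_CONST → push 12. Stack: [22, 12]
COMPARE_OP bool(!=) → 22 vs 12 = True. Stack: [True]
POP_JUMP_IF_FALSE → pop True; no jump. Stack: []
LOAD_FAST_LOAD_FAST a,a → push 22,22. Stack: [22, 22]
BINARY_OP * → 22 * 22 = 484. Stack: [484]
LOAD_FAST_LOAD_FAST a,a → push 22,22. Stack: [484, 22, 22]
BINARY_OP // → 22 // 22 = 1. Stack: [484, 1]
BINARY_OP + → 484 + 1 = 485. Stack: [485]
STORE_FAST u → u=485. Stack: []
LOAD_FAST u → push 485. Stack: [485]
RETURN_VALUE → return 485.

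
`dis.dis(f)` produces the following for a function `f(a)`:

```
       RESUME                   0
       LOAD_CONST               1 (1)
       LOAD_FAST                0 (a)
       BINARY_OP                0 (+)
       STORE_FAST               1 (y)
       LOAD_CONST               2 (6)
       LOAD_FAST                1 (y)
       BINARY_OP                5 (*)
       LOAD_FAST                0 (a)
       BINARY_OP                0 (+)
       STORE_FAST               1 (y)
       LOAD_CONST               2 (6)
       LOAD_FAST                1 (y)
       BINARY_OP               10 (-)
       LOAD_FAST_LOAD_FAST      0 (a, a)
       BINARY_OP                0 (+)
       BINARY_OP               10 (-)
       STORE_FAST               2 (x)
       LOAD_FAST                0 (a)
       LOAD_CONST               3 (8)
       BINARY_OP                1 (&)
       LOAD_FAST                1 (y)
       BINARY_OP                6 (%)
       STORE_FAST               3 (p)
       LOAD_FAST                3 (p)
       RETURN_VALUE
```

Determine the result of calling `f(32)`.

LOAD_CONST → push 1. Stack: [1]
LOAD_FAST a → push 32. Stack: [1, 32]
BINARY_OP + → 1 + 32 = 33. Stack: [33]
STORE_FAST y → y=33. Stack: []
LOAD_CONST → push 6. Stack: [6]
LOAD_FAST y → push 33. Stack: [6, 33]
BINARY_OP * → 6 * 33 = 198. Stack: [198]
LOAD_FAST a → push 32. Stack: [198, 32]
BINARY_OP + → 198 + 32 = 230. Stack: [230]
STORE_FAST y → y=230. Stack: []
LOAD_CONST → push 6. Stack: [6]
LOAD_FAST y → push 230. Stack: [6, 230]
BINARY_OP - → 6 - 230 = -224. Stack: [-224]
LOAD_FAST_LOAD_FAST a,a → push 32,32. Stack: [-224, 32, 32]
BINARY_OP + → 32 + 32 = 64. Stack: [-224, 64]
BINARY_OP - → -224 - 64 = -288. Stack: [-288]
STORE_FAST x → x=-288. Stack: []
LOAD_FAST a → push 32. Stack: [32]
LOAD_CONST → push 8. Stack: [32, 8]
BINARY_OP & → 32 & 8 = 0. Stack: [0]
LOAD_FAST y → push 230. Stack: [0, 230]
BINARY_OP % → 0 % 230 = 0. Stack: [0]
STORE_FAST p → p=0. Stack: []
LOAD_FAST p → push 0. Stack: [0]
RETURN_VALUE → return 0.

0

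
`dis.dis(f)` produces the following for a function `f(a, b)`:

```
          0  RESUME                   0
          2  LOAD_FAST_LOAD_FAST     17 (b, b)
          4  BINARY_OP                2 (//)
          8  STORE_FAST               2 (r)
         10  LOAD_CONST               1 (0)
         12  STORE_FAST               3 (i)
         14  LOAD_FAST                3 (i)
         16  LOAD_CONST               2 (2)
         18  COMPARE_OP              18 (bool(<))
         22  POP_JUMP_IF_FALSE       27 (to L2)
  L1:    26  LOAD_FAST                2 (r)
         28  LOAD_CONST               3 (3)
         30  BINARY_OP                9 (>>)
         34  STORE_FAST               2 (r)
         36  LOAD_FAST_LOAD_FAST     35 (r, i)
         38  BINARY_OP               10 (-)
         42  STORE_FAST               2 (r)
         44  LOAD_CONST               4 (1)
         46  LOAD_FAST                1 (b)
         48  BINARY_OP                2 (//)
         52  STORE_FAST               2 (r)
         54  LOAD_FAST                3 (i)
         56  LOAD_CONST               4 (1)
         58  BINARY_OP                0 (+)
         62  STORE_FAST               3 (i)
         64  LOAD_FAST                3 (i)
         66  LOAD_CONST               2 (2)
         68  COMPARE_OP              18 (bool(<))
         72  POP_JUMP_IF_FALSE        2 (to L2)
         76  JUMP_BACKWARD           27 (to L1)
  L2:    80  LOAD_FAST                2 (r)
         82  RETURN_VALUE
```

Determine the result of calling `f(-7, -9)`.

LOAD_FAST_LOAD_FAST b,b → push -9,-9. Stack: [-9, -9]
BINARY_OP // → -9 // -9 = 1. Stack: [1]
STORE_FAST r → r=1. Stack: []
LOAD_CONST → push 0. Stack: [0]
STORE_FAST i → i=0. Stack: []
LOAD_FAST i → push 0. Stack: [0]
LOAD_CONST → push 2. Stack: [0, 2]
COMPARE_OP bool(<) → 0 vs 2 = True. Stack: [True]
POP_JUMP_IF_FALSE → pop True; no jump. Stack: []
LOAD_FAST r → push 1. Stack: [1]
LOAD_CONST → push 3. Stack: [1, 3]
BINARY_OP >> → 1 >> 3 = 0. Stack: [0]
STORE_FAST r → r=0. Stack: []
LOAD_FAST_LOAD_FAST r,i → push 0,0. Stack: [0, 0]
BINARY_OP - → 0 - 0 = 0. Stack: [0]
STORE_FAST r → r=0. Stack: []
LOAD_CONST → push 1. Stack: [1]
LOAD_FAST b → push -9. Stack: [1, -9]
BINARY_OP // → 1 // -9 = -1. Stack: [-1]
STORE_FAST r → r=-1. Stack: []
LOAD_FAST i → push 0. Stack: [0]
LOAD_CONST → push 1. Stack: [0, 1]
BINARY_OP + → 0 + 1 = 1. Stack: [1]
STORE_FAST i → i=1. Stack: []
LOAD_FAST i → push 1. Stack: [1]
LOAD_CONST → push 2. Stack: [1, 2]
COMPARE_OP bool(<) → 1 vs 2 = True. Stack: [True]
POP_JUMP_IF_FALSE → pop True; no jump. Stack: []
LOAD_FAST r → push -1. Stack: [-1]
LOAD_CONST → push 3. Stack: [-1, 3]
BINARY_OP >> → -1 >> 3 = -1. Stack: [-1]
STORE_FAST r → r=-1. Stack: []
LOAD_FAST_LOAD_FAST r,i → push -1,1. Stack: [-1, 1]
BINARY_OP - → -1 - 1 = -2. Stack: [-2]
STORE_FAST r → r=-2. Stack: []
LOAD_CONST → push 1. Stack: [1]
LOAD_FAST b → push -9. Stack: [1, -9]
BINARY_OP // → 1 // -9 = -1. Stack: [-1]
STORE_FAST r → r=-1. Stack: []
LOAD_FAST i → push 1. Stack: [1]
LOAD_CONST → push 1. Stack: [1, 1]
BINARY_OP + → 1 + 1 = 2. Stack: [2]
STORE_FAST i → i=2. Stack: []
LOAD_FAST i → push 2. Stack: [2]
LOAD_CONST → push 2. Stack: [2, 2]
COMPARE_OP bool(<) → 2 vs 2 = False. Stack: [False]
POP_JUMP_IF_FALSE → pop False; jump. Stack: []
LOAD_FAST r → push -1. Stack: [-1]
RETURN_VALUE → return -1.

-1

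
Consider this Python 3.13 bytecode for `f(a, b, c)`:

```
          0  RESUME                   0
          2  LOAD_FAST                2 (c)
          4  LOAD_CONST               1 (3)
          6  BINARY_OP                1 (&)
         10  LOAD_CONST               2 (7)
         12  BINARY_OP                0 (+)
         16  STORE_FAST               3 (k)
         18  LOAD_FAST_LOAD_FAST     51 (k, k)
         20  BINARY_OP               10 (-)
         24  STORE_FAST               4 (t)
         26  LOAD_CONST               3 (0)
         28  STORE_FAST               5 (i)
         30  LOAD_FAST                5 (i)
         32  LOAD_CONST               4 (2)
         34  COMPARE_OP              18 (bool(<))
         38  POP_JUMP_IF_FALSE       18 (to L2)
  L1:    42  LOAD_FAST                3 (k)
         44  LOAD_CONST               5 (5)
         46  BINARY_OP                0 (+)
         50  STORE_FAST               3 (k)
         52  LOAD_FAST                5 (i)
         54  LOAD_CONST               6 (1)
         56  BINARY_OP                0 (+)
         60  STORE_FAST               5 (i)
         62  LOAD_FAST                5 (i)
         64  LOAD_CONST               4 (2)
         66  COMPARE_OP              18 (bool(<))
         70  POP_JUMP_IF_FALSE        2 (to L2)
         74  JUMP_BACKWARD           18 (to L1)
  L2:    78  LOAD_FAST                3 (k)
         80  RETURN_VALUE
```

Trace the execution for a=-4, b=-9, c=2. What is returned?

19

LOAD_FAST c → push 2. Stack: [2]
LOAD_CONST → push 3. Stack: [2, 3]
BINARY_OP & → 2 & 3 = 2. Stack: [2]
LOAD_CONST → push 7. Stack: [2, 7]
BINARY_OP + → 2 + 7 = 9. Stack: [9]
STORE_FAST k → k=9. Stack: []
LOAD_FAST_LOAD_FAST k,k → push 9,9. Stack: [9, 9]
BINARY_OP - → 9 - 9 = 0. Stack: [0]
STORE_FAST t → t=0. Stack: []
LOAD_CONST → push 0. Stack: [0]
STORE_FAST i → i=0. Stack: []
LOAD_FAST i → push 0. Stack: [0]
LOAD_CONST → push 2. Stack: [0, 2]
COMPARE_OP bool(<) → 0 vs 2 = True. Stack: [True]
POP_JUMP_IF_FALSE → pop True; no jump. Stack: []
LOAD_FAST k → push 9. Stack: [9]
LOAD_CONST → push 5. Stack: [9, 5]
BINARY_OP + → 9 + 5 = 14. Stack: [14]
STORE_FAST k → k=14. Stack: []
LOAD_FAST i → push 0. Stack: [0]
LOAD_CONST → push 1. Stack: [0, 1]
BINARY_OP + → 0 + 1 = 1. Stack: [1]
STORE_FAST i → i=1. Stack: []
LOAD_FAST i → push 1. Stack: [1]
LOAD_CONST → push 2. Stack: [1, 2]
COMPARE_OP bool(<) → 1 vs 2 = True. Stack: [True]
POP_JUMP_IF_FALSE → pop True; no jump. Stack: []
LOAD_FAST k → push 14. Stack: [14]
LOAD_CONST → push 5. Stack: [14, 5]
BINARY_OP + → 14 + 5 = 19. Stack: [19]
STORE_FAST k → k=19. Stack: []
LOAD_FAST i → push 1. Stack: [1]
LOAD_CONST → push 1. Stack: [1, 1]
BINARY_OP + → 1 + 1 = 2. Stack: [2]
STORE_FAST i → i=2. Stack: []
LOAD_FAST i → push 2. Stack: [2]
LOAD_CONST → push 2. Stack: [2, 2]
COMPARE_OP bool(<) → 2 vs 2 = False. Stack: [False]
POP_JUMP_IF_FALSE → pop False; jump. Stack: []
LOAD_FAST k → push 19. Stack: [19]
RETURN_VALUE → return 19.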